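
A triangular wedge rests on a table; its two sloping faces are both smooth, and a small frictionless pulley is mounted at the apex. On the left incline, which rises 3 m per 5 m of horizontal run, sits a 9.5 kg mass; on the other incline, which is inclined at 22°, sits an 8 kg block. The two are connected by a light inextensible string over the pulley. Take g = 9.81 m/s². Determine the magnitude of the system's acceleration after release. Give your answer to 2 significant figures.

Resolve each weight along its own incline: the 9.5 kg mass has component 9.5 × 9.81 × sin 30.96° = 47.948 N down its slope, and the 8 kg mass has 8 × 9.81 × sin 22° = 29.399 N down its slope.
The 9.5 kg side's 47.948 N exceeds the other side's 29.399 N, so that mass slides down and the 8 kg mass slides up. Taking that direction as positive, Newton's second law for the whole system gives 47.948 − 29.399 = (9.5 + 8) a, so a = 18.549 / 17.5 = 1.0599 m/s².

1.1 m/s²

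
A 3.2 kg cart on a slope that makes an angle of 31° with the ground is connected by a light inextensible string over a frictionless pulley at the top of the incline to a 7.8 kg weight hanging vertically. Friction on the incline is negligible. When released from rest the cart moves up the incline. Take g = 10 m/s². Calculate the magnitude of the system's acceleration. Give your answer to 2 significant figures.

5.6 m/s²

For the cart on the incline: the weight component along the slope is m₁g sin 31° = 3.2 × 10 × 0.5150 = 16.480 N and the normal force is N = m₁g cos 31° = 27.429 N.
Newton's second law for the cart (up-slope positive): T − 16.480 = 3.2 a. For the hanging weight (downward positive): 7.8 × 10 − T = 7.8 a.
Adding the two equations eliminates T: 61.520 = 11 a, so a = 5.5927 m/s².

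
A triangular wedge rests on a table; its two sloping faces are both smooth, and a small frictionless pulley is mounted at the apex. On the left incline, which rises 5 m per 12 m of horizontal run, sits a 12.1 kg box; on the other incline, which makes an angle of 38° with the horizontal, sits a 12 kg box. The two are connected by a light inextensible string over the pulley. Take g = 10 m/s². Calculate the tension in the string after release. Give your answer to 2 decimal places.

60.27 N

Resolve each weight along its own incline: the 12.1 kg mass has component 12.1 × 10 × sin 22.62° = 46.538 N down its slope, and the 12 kg mass has 12 × 10 × sin 38° = 73.879 N down its slope.
The 12 kg side's 73.879 N exceeds the other side's 46.538 N, so that mass slides down and the 12.1 kg mass slides up. Taking that direction as positive, Newton's second law for the whole system gives 73.879 − 46.538 = (12.1 + 12) a, so a = 27.341 / 24.1 = 1.1345 m/s².
For the 12.1 kg mass (up-slope positive): T − 46.538 = 12.1 × 1.1345, so T = 60.265 N.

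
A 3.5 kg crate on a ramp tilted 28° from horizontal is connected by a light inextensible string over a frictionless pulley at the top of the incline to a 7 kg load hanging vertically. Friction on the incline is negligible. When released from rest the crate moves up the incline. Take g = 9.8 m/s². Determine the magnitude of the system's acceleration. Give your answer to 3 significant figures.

For the crate on the incline: the weight component along the slope is m₁g sin 28° = 3.5 × 9.8 × 0.4695 = 16.104 N and the normal force is N = m₁g cos 28° = 30.285 N.
Newton's second law for the crate (up-slope positive): T − 16.104 = 3.5 a. For the hanging load (downward positive): 7 × 9.8 − T = 7 a.
Adding the two equations eliminates T: 52.496 = 10.5 a, so a = 4.9996 m/s².

5.00 m/s²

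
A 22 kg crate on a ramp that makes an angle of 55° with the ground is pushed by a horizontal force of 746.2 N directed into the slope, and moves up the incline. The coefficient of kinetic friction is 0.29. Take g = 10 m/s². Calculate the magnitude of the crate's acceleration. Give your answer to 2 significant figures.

The horizontal push has components F cos 55° = 746.2 × 0.5736 = 428.020 N up the incline and F sin 55° = 746.2 × 0.8192 = 611.287 N pressing into the surface.
The normal force is therefore N = mg cos 55° + F sin 55° = 126.192 + 611.287 = 737.479 N, and kinetic friction down the slope is μN = 0.29 × 737.479 = 213.869 N.
Along the incline: F cos 55° − mg sin 55° − μN = ma, so 428.020 − 180.224 − 213.869 = 22 a, giving a = 1.5421 m/s².

1.5 m/s²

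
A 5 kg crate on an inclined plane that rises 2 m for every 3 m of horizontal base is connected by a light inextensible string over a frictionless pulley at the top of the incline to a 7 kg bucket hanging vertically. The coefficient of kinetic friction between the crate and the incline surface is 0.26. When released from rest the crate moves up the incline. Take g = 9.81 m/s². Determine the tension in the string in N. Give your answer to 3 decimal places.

For the crate on the incline: the weight component along the slope is m₁g sin 33.69° = 5 × 9.81 × 0.5547 = 27.208 N and the normal force is N = m₁g cos 33.69° = 40.812 N.
Kinetic friction opposes the crate's motion up the incline: f = μN = 0.26 × 40.812 = 10.611 N acting down the slope.
Newton's second law for the crate (up-slope positive): T − 27.208 − 10.611 = 5 a. For the hanging bucket (downward positive): 7 × 9.81 − T = 7 a.
Adding the two equations eliminates T: 30.851 = 12 a, so a = 2.5709 m/s².
Then from the hanging bucket's equation, T = 7 × (9.81 − 2.5709) = 50.674 N.

50.674 N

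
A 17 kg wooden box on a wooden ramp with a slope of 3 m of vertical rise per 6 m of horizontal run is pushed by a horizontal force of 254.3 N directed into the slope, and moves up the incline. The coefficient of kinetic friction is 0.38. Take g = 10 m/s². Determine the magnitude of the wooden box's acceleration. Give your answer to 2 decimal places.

2.97 m/s²

The horizontal push has components F cos 26.57° = 254.3 × 0.8944 = 227.446 N up the incline and F sin 26.57° = 254.3 × 0.4472 = 113.723 N pressing into the surface.
The normal force is therefore N = mg cos 26.57° + F sin 26.57° = 152.048 + 113.723 = 265.771 N, and kinetic friction down the slope is μN = 0.38 × 265.771 = 100.993 N.
Along the incline: F cos 26.57° − mg sin 26.57° − μN = ma, so 227.446 − 76.024 − 100.993 = 17 a, giving a = 2.9664 m/s².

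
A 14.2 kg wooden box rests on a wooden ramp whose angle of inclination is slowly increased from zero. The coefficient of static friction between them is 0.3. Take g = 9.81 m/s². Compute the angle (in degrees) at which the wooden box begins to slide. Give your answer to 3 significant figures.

16.7°

At the threshold of sliding, static friction is at its maximum μ_s N and exactly balances the weight component along the incline: mg sin θ = μ_s mg cos θ.
Hence tan θ = μ_s = 0.3, so θ = arctan(0.3) = 16.6992°.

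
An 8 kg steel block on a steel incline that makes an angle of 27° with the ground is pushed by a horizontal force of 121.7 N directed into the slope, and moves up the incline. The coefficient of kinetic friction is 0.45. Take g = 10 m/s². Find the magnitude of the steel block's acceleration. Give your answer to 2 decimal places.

1.90 m/s²

The horizontal push has components F cos 27° = 121.7 × 0.8910 = 108.435 N up the incline and F sin 27° = 121.7 × 0.4540 = 55.252 N pressing into the surface.
The normal force is therefore N = mg cos 27° + F sin 27° = 71.280 + 55.252 = 126.532 N, and kinetic friction down the slope is μN = 0.45 × 126.532 = 56.939 N.
Along the incline: F cos 27° − mg sin 27° − μN = ma, so 108.435 − 36.320 − 56.939 = 8 a, giving a = 1.8970 m/s².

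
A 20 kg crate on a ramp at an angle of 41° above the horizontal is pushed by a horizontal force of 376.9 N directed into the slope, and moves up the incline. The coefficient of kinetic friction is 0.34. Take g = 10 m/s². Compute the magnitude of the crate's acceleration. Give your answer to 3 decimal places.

The horizontal push has components F cos 41° = 376.9 × 0.7547 = 284.446 N up the incline and F sin 41° = 376.9 × 0.6561 = 247.284 N pressing into the surface.
The normal force is therefore N = mg cos 41° + F sin 41° = 150.940 + 247.284 = 398.224 N, and kinetic friction down the slope is μN = 0.34 × 398.224 = 135.396 N.
Along the incline: F cos 41° − mg sin 41° − μN = ma, so 284.446 − 131.220 − 135.396 = 20 a, giving a = 0.8915 m/s².

0.892 m/s²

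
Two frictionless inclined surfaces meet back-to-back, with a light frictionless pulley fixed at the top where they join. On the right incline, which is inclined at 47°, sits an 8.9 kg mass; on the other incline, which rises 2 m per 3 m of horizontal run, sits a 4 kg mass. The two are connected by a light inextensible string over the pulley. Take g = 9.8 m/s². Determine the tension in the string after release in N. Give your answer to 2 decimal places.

Resolve each weight along its own incline: the 8.9 kg mass has component 8.9 × 9.8 × sin 47° = 63.789 N down its slope, and the 4 kg mass has 4 × 9.8 × sin 33.69° = 21.744 N down its slope.
The 8.9 kg side's 63.789 N exceeds the other side's 21.744 N, so that mass slides down and the 4 kg mass slides up. Taking that direction as positive, Newton's second law for the whole system gives 63.789 − 21.744 = (8.9 + 4) a, so a = 42.045 / 12.9 = 3.2593 m/s².
For the 4 kg mass (up-slope positive): T − 21.744 = 4 × 3.2593, so T = 34.781 N.

34.78 N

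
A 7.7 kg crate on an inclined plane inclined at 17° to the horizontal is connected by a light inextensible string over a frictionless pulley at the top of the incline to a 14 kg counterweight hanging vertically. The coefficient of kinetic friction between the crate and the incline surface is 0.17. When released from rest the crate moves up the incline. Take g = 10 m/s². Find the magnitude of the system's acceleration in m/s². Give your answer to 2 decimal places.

For the crate on the incline: the weight component along the slope is m₁g sin 17° = 7.7 × 10 × 0.2924 = 22.515 N and the normal force is N = m₁g cos 17° = 73.635 N.
Kinetic friction opposes the crate's motion up the incline: f = μN = 0.17 × 73.635 = 12.518 N acting down the slope.
Newton's second law for the crate (up-slope positive): T − 22.515 − 12.518 = 7.7 a. For the hanging counterweight (downward positive): 14 × 10 − T = 14 a.
Adding the two equations eliminates T: 104.967 = 21.7 a, so a = 4.8372 m/s².

4.84 m/s²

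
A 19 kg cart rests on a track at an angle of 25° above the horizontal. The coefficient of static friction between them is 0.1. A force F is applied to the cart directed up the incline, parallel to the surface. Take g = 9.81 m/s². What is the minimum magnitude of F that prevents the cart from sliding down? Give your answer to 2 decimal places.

61.88 N

The normal force is N = mg cos 25° = 168.927 N. With F at its minimum the cart is on the verge of sliding down, so static friction is at its maximum μ_s N = 0.1 × 168.927 = 16.893 N and acts up the slope.
Equilibrium along the incline: F + μ_s N = mg sin 25°, so F = 78.772 − 16.893 = 61.879 N.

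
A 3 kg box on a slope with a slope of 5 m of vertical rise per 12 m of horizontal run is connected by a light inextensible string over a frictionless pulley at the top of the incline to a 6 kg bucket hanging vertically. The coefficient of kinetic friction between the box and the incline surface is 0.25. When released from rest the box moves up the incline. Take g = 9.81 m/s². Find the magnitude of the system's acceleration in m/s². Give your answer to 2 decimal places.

4.53 m/s²

For the box on the incline: the weight component along the slope is m₁g sin 22.62° = 3 × 9.81 × 0.3846 = 11.319 N and the normal force is N = m₁g cos 22.62° = 27.166 N.
Kinetic friction opposes the box's motion up the incline: f = μN = 0.25 × 27.166 = 6.792 N acting down the slope.
Newton's second law for the box (up-slope positive): T − 11.319 − 6.792 = 3 a. For the hanging bucket (downward positive): 6 × 9.81 − T = 6 a.
Adding the two equations eliminates T: 40.749 = 9 a, so a = 4.5277 m/s².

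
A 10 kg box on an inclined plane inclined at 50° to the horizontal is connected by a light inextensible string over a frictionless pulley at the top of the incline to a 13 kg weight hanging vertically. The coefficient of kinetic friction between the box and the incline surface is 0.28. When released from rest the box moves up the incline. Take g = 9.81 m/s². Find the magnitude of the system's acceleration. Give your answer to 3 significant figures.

For the box on the incline: the weight component along the slope is m₁g sin 50° = 10 × 9.81 × 0.7660 = 75.145 N and the normal force is N = m₁g cos 50° = 63.057 N.
Kinetic friction opposes the box's motion up the incline: f = μN = 0.28 × 63.057 = 17.656 N acting down the slope.
Newton's second law for the box (up-slope positive): T − 75.145 − 17.656 = 10 a. For the hanging weight (downward positive): 13 × 9.81 − T = 13 a.
Adding the two equations eliminates T: 34.729 = 23 a, so a = 1.5100 m/s².

1.51 m/s²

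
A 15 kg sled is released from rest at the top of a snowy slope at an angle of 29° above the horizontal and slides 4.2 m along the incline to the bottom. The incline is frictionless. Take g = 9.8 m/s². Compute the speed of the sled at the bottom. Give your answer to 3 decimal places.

The weight component along the incline is mg sin 29° = 71.267 N and the normal force is N = mg cos 29° = 128.569 N.
With no friction, a = g sin 29° = 4.7511 m/s².
Starting from rest over a distance of 4.2 m, v² = 2aL = 2 × 4.7511 × 4.2 = 39.9092, so v = 6.3174 m/s.

6.317 m/s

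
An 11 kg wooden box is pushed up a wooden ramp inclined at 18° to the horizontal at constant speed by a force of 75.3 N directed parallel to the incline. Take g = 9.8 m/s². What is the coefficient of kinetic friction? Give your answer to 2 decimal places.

At constant speed ΣF = 0 along the incline. The applied 75.3 N acts up the slope; the weight component mg sin 18° = 33.312 N and kinetic friction μN both act down the slope.
So 75.3 = 33.312 + μ × 102.524, giving μ = (75.3 − 33.312) / 102.524 = 0.4095.

0.41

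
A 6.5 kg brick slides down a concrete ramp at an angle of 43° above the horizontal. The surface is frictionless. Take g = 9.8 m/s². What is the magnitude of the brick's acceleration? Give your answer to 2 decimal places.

Resolving the weight along the incline: the component pulling the brick down the slope is mg sin 43° = 6.5 × 9.8 × 0.6820 = 43.443 N, and the normal force is N = mg cos 43° = 6.5 × 9.8 × 0.7314 = 46.590 N.
With no friction the net force along the incline is 43.443 N, so a = g sin 43° = 43.443 / 6.5 = 6.6835 m/s².

6.68 m/s²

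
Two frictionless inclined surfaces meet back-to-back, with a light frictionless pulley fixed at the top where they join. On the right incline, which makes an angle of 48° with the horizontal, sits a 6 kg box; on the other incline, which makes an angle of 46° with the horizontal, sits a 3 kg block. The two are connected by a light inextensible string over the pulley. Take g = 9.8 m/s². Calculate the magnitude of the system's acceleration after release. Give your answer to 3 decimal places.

2.505 m/s²

Resolve each weight along its own incline: the 6 kg mass has component 6 × 9.8 × sin 48° = 43.697 N down its slope, and the 3 kg mass has 3 × 9.8 × sin 46° = 21.149 N down its slope.
The 6 kg side's 43.697 N exceeds the other side's 21.149 N, so that mass slides down and the 3 kg mass slides up. Taking that direction as positive, Newton's second law for the whole system gives 43.697 − 21.149 = (6 + 3) a, so a = 22.548 / 9 = 2.5053 m/s².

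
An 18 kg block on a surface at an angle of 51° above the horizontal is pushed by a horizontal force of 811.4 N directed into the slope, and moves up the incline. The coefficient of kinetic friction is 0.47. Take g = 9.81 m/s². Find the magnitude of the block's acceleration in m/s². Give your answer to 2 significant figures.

The horizontal push has components F cos 51° = 811.4 × 0.6293 = 510.614 N up the incline and F sin 51° = 811.4 × 0.7771 = 630.539 N pressing into the surface.
The normal force is therefore N = mg cos 51° + F sin 51° = 111.122 + 630.539 = 741.661 N, and kinetic friction down the slope is μN = 0.47 × 741.661 = 348.581 N.
Along the incline: F cos 51° − mg sin 51° − μN = ma, so 510.614 − 137.220 − 348.581 = 18 a, giving a = 1.3785 m/s².

1.4 m/s²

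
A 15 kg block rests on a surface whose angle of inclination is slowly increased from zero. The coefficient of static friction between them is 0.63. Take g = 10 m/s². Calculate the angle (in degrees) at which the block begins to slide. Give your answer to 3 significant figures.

At the threshold of sliding, static friction is at its maximum μ_s N and exactly balances the weight component along the incline: mg sin θ = μ_s mg cos θ.
Hence tan θ = μ_s = 0.63, so θ = arctan(0.63) = 32.2109°.

32.2°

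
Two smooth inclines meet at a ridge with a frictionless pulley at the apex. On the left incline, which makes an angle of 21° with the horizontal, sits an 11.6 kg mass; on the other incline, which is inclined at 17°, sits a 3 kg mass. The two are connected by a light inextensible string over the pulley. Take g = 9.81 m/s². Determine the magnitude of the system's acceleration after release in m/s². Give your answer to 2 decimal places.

2.20 m/s²

Resolve each weight along its own incline: the 11.6 kg mass has component 11.6 × 9.81 × sin 21° = 40.781 N down its slope, and the 3 kg mass has 3 × 9.81 × sin 17° = 8.604 N down its slope.
The 11.6 kg side's 40.781 N exceeds the other side's 8.604 N, so that mass slides down and the 3 kg mass slides up. Taking that direction as positive, Newton's second law for the whole system gives 40.781 − 8.604 = (11.6 + 3) a, so a = 32.177 / 14.6 = 2.2039 m/s².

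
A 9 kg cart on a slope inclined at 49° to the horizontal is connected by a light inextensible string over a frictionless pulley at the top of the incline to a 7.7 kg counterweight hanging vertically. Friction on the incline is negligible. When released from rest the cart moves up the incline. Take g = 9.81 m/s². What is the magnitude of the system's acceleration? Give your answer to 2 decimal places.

For the cart on the incline: the weight component along the slope is m₁g sin 49° = 9 × 9.81 × 0.7547 = 66.632 N and the normal force is N = m₁g cos 49° = 57.923 N.
Newton's second law for the cart (up-slope positive): T − 66.632 = 9 a. For the hanging counterweight (downward positive): 7.7 × 9.81 − T = 7.7 a.
Adding the two equations eliminates T: 8.905 = 16.7 a, so a = 0.5332 m/s².

0.53 m/s²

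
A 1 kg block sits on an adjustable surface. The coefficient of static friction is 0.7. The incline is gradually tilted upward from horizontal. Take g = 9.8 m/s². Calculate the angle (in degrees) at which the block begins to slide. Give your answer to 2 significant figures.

At the threshold of sliding, static friction is at its maximum μ_s N and exactly balances the weight component along the incline: mg sin θ = μ_s mg cos θ.
Hence tan θ = μ_s = 0.7, so θ = arctan(0.7) = 34.9920°.

35°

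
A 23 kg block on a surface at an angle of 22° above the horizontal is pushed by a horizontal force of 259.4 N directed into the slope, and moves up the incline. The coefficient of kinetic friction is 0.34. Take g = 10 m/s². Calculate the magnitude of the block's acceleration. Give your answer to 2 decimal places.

The horizontal push has components F cos 22° = 259.4 × 0.9272 = 240.516 N up the incline and F sin 22° = 259.4 × 0.3746 = 97.171 N pressing into the surface.
The normal force is therefore N = mg cos 22° + F sin 22° = 213.256 + 97.171 = 310.427 N, and kinetic friction down the slope is μN = 0.34 × 310.427 = 105.545 N.
Along the incline: F cos 22° − mg sin 22° − μN = ma, so 240.516 − 86.158 − 105.545 = 23 a, giving a = 2.1223 m/s².

2.12 m/s²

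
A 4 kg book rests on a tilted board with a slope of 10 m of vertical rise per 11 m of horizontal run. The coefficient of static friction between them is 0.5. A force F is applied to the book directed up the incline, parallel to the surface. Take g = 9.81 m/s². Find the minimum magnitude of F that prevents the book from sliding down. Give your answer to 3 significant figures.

11.9 N

The normal force is N = mg cos 42.27° = 29.035 N. With F at its minimum the book is on the verge of sliding down, so static friction is at its maximum μ_s N = 0.5 × 29.035 = 14.518 N and acts up the slope.
Equilibrium along the incline: F + μ_s N = mg sin 42.27°, so F = 26.396 − 14.518 = 11.878 N.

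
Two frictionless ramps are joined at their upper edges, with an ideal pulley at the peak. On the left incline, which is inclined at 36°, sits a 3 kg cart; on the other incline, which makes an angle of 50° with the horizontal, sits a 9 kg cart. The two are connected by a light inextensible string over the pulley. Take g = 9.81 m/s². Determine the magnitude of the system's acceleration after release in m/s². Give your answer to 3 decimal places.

Resolve each weight along its own incline: the 3 kg mass has component 3 × 9.81 × sin 36° = 17.299 N down its slope, and the 9 kg mass has 9 × 9.81 × sin 50° = 67.634 N down its slope.
The 9 kg side's 67.634 N exceeds the other side's 17.299 N, so that mass slides down and the 3 kg mass slides up. Taking that direction as positive, Newton's second law for the whole system gives 67.634 − 17.299 = (3 + 9) a, so a = 50.335 / 12 = 4.1946 m/s².

4.195 m/s²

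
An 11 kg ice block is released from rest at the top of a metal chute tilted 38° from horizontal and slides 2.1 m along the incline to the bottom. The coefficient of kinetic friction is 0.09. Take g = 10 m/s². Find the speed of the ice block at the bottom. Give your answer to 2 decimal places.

The weight component along the incline is mg sin 38° = 67.723 N and the normal force is N = mg cos 38° = 86.681 N.
Friction up the slope is f = μN = 0.09 × 86.681 = 7.801 N, so the net downslope force is 67.723 − 7.801 = 59.922 N and a = 59.922 / 11 = 5.4475 m/s².
Starting from rest over a distance of 2.1 m, v² = 2aL = 2 × 5.4475 × 2.1 = 22.8795, so v = 4.7833 m/s.

4.78 m/s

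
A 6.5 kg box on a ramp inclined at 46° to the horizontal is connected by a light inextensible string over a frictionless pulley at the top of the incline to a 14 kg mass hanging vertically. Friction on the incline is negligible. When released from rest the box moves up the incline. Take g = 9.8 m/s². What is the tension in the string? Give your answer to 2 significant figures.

75 N

For the box on the incline: the weight component along the slope is m₁g sin 46° = 6.5 × 9.8 × 0.7193 = 45.819 N and the normal force is N = m₁g cos 46° = 44.250 N.
Newton's second law for the box (up-slope positive): T − 45.819 = 6.5 a. For the hanging mass (downward positive): 14 × 9.8 − T = 14 a.
Adding the two equations eliminates T: 91.381 = 20.5 a, so a = 4.4576 m/s².
Then from the hanging mass's equation, T = 14 × (9.8 − 4.4576) = 74.794 N.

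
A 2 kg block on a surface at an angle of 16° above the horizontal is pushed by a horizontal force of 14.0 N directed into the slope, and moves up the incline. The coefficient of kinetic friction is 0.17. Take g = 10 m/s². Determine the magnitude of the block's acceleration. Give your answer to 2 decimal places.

2.01 m/s²

The horizontal push has components F cos 16° = 14.0 × 0.9613 = 13.458 N up the incline and F sin 16° = 14.0 × 0.2756 = 3.858 N pressing into the surface.
The normal force is therefore N = mg cos 16° + F sin 16° = 19.226 + 3.858 = 23.084 N, and kinetic friction down the slope is μN = 0.17 × 23.084 = 3.924 N.
Along the incline: F cos 16° − mg sin 16° − μN = ma, so 13.458 − 5.512 − 3.924 = 2 a, giving a = 2.0110 m/s².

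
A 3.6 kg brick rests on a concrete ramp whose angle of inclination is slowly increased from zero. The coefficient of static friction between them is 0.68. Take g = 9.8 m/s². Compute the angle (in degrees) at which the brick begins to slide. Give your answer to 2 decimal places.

At the threshold of sliding, static friction is at its maximum μ_s N and exactly balances the weight component along the incline: mg sin θ = μ_s mg cos θ.
Hence tan θ = μ_s = 0.68, so θ = arctan(0.68) = 34.2157°.

34.22°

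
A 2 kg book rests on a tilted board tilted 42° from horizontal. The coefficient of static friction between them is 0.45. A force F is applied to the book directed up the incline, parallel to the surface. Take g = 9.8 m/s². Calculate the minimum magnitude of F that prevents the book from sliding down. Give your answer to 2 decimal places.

6.56 N

The normal force is N = mg cos 42° = 14.566 N. With F at its minimum the book is on the verge of sliding down, so static friction is at its maximum μ_s N = 0.45 × 14.566 = 6.555 N and acts up the slope.
Equilibrium along the incline: F + μ_s N = mg sin 42°, so F = 13.115 − 6.555 = 6.560 N.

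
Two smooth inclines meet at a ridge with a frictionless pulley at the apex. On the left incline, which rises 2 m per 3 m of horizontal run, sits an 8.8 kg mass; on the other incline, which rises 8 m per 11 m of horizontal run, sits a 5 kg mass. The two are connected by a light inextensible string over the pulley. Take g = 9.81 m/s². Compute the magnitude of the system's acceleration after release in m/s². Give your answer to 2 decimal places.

Resolve each weight along its own incline: the 8.8 kg mass has component 8.8 × 9.81 × sin 33.69° = 47.886 N down its slope, and the 5 kg mass has 5 × 9.81 × sin 36.03° = 28.850 N down its slope.
The 8.8 kg side's 47.886 N exceeds the other side's 28.850 N, so that mass slides down and the 5 kg mass slides up. Taking that direction as positive, Newton's second law for the whole system gives 47.886 − 28.850 = (8.8 + 5) a, so a = 19.036 / 13.8 = 1.3794 m/s².

1.38 m/s²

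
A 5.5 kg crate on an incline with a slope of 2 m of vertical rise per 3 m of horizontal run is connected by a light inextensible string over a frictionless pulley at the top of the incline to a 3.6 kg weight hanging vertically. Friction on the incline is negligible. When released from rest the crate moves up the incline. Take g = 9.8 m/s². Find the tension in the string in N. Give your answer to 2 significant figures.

For the crate on the incline: the weight component along the slope is m₁g sin 33.69° = 5.5 × 9.8 × 0.5547 = 29.898 N and the normal force is N = m₁g cos 33.69° = 44.848 N.
Newton's second law for the crate (up-slope positive): T − 29.898 = 5.5 a. For the hanging weight (downward positive): 3.6 × 9.8 − T = 3.6 a.
Adding the two equations eliminates T: 5.382 = 9.1 a, so a = 0.5914 m/s².
Then from the hanging weight's equation, T = 3.6 × (9.8 − 0.5914) = 33.151 N.

33 N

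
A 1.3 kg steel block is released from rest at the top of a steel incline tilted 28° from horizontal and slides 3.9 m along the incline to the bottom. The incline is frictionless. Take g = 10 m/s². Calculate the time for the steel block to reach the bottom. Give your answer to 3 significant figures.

1.29 s

The weight component along the incline is mg sin 28° = 6.103 N and the normal force is N = mg cos 28° = 11.478 N.
With no friction, a = g sin 28° = 4.6947 m/s².
Starting from rest, L = ½at², so t = √(2L/a) = √(2 × 3.9 / 4.6947) = 1.2890 s.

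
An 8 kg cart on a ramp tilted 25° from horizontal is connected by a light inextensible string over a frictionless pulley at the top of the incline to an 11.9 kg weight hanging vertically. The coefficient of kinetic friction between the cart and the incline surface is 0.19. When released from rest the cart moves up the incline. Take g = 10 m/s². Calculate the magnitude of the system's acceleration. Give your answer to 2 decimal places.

3.59 m/s²

For the cart on the incline: the weight component along the slope is m₁g sin 25° = 8 × 10 × 0.4226 = 33.808 N and the normal force is N = m₁g cos 25° = 72.505 N.
Kinetic friction opposes the cart's motion up the incline: f = μN = 0.19 × 72.505 = 13.776 N acting down the slope.
Newton's second law for the cart (up-slope positive): T − 33.808 − 13.776 = 8 a. For the hanging weight (downward positive): 11.9 × 10 − T = 11.9 a.
Adding the two equations eliminates T: 71.416 = 19.9 a, so a = 3.5887 m/s².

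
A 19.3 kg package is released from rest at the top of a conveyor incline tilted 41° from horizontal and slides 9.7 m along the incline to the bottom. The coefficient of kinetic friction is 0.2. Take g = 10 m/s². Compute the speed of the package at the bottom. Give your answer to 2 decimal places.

9.90 m/s

The weight component along the incline is mg sin 41° = 126.619 N and the normal force is N = mg cos 41° = 145.659 N.
Friction up the slope is f = μN = 0.2 × 145.659 = 29.132 N, so the net downslope force is 126.619 − 29.132 = 97.487 N and a = 97.487 / 19.3 = 5.0511 m/s².
Starting from rest over a distance of 9.7 m, v² = 2aL = 2 × 5.0511 × 9.7 = 97.9913, so v = 9.8991 m/s.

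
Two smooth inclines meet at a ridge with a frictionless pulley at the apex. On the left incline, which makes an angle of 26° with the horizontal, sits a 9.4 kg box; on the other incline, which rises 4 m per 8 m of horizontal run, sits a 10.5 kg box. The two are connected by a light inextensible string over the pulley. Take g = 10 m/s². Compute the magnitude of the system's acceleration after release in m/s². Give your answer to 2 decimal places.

0.29 m/s²

Resolve each weight along its own incline: the 9.4 kg mass has component 9.4 × 10 × sin 26° = 41.207 N down its slope, and the 10.5 kg mass has 10.5 × 10 × sin 26.57° = 46.957 N down its slope.
The 10.5 kg side's 46.957 N exceeds the other side's 41.207 N, so that mass slides down and the 9.4 kg mass slides up. Taking that direction as positive, Newton's second law for the whole system gives 46.957 − 41.207 = (9.4 + 10.5) a, so a = 5.750 / 19.9 = 0.2889 m/s².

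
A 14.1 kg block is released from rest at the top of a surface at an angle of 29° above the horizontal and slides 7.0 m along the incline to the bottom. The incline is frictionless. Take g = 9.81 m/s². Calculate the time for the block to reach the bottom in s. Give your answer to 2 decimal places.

The weight component along the incline is mg sin 29° = 67.059 N and the normal force is N = mg cos 29° = 120.978 N.
With no friction, a = g sin 29° = 4.7560 m/s².
Starting from rest, L = ½at², so t = √(2L/a) = √(2 × 7.0 / 4.7560) = 1.7157 s.

1.72 s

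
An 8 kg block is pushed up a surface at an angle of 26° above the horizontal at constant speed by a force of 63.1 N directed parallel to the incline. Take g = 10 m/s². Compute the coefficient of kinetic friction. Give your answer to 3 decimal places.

At constant speed ΣF = 0 along the incline. The applied 63.1 N acts up the slope; the weight component mg sin 26° = 35.070 N and kinetic friction μN both act down the slope.
So 63.1 = 35.070 + μ × 71.904, giving μ = (63.1 − 35.070) / 71.904 = 0.3898.

0.390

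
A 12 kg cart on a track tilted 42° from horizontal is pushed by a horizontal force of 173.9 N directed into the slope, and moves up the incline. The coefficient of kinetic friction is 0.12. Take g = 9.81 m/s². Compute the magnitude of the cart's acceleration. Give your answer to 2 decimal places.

2.17 m/s²

The horizontal push has components F cos 42° = 173.9 × 0.7431 = 129.225 N up the incline and F sin 42° = 173.9 × 0.6691 = 116.356 N pressing into the surface.
The normal force is therefore N = mg cos 42° + F sin 42° = 87.478 + 116.356 = 203.834 N, and kinetic friction down the slope is μN = 0.12 × 203.834 = 24.460 N.
Along the incline: F cos 42° − mg sin 42° − μN = ma, so 129.225 − 78.766 − 24.460 = 12 a, giving a = 2.1666 m/s².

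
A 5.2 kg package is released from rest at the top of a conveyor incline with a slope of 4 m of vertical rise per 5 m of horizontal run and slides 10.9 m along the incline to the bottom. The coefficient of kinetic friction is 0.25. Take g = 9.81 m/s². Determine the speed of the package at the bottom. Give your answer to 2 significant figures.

The weight component along the incline is mg sin 38.66° = 31.867 N and the normal force is N = mg cos 38.66° = 39.834 N.
Friction up the slope is f = μN = 0.25 × 39.834 = 9.959 N, so the net downslope force is 31.867 − 9.959 = 21.908 N and a = 21.908 / 5.2 = 4.2131 m/s².
Starting from rest over a distance of 10.9 m, v² = 2aL = 2 × 4.2131 × 10.9 = 91.8456, so v = 9.5836 m/s.

9.6 m/s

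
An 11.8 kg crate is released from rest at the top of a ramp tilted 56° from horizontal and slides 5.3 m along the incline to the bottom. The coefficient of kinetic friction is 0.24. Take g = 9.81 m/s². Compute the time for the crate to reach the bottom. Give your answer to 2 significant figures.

The weight component along the incline is mg sin 56° = 95.968 N and the normal force is N = mg cos 56° = 64.731 N.
Friction up the slope is f = μN = 0.24 × 64.731 = 15.535 N, so the net downslope force is 95.968 − 15.535 = 80.433 N and a = 80.433 / 11.8 = 6.8164 m/s².
Starting from rest, L = ½at², so t = √(2L/a) = √(2 × 5.3 / 6.8164) = 1.2470 s.

1.2 s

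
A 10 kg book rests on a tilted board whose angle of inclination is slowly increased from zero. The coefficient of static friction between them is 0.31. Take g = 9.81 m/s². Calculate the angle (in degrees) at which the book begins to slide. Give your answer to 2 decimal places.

At the threshold of sliding, static friction is at its maximum μ_s N and exactly balances the weight component along the incline: mg sin θ = μ_s mg cos θ.
Hence tan θ = μ_s = 0.31, so θ = arctan(0.31) = 17.2234°.

17.22°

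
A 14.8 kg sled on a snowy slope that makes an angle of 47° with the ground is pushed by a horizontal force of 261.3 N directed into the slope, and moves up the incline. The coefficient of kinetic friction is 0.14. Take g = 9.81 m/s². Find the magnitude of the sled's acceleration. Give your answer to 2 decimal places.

The horizontal push has components F cos 47° = 261.3 × 0.6820 = 178.207 N up the incline and F sin 47° = 261.3 × 0.7314 = 191.115 N pressing into the surface.
The normal force is therefore N = mg cos 47° + F sin 47° = 99.018 + 191.115 = 290.133 N, and kinetic friction down the slope is μN = 0.14 × 290.133 = 40.619 N.
Along the incline: F cos 47° − mg sin 47° − μN = ma, so 178.207 − 106.191 − 40.619 = 14.8 a, giving a = 2.1214 m/s².

2.12 m/s²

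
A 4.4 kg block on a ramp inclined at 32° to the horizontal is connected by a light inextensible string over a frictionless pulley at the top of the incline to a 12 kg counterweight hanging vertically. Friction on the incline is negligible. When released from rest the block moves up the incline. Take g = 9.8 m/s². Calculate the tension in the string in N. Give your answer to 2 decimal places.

48.27 N

For the block on the incline: the weight component along the slope is m₁g sin 32° = 4.4 × 9.8 × 0.5299 = 22.849 N and the normal force is N = m₁g cos 32° = 36.568 N.
Newton's second law for the block (up-slope positive): T − 22.849 = 4.4 a. For the hanging counterweight (downward positive): 12 × 9.8 − T = 12 a.
Adding the two equations eliminates T: 94.751 = 16.4 a, so a = 5.7775 m/s².
Then from the hanging counterweight's equation, T = 12 × (9.8 − 5.7775) = 48.270 N.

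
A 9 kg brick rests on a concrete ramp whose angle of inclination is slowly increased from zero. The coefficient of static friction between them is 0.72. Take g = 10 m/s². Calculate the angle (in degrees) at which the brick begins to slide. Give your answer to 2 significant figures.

36°

At the threshold of sliding, static friction is at its maximum μ_s N and exactly balances the weight component along the incline: mg sin θ = μ_s mg cos θ.
Hence tan θ = μ_s = 0.72, so θ = arctan(0.72) = 35.7539°.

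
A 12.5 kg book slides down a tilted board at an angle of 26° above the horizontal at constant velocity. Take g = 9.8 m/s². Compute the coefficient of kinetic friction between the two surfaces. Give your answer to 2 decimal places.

0.49

At constant velocity the net force along the incline is zero: mg sin 26° = μ mg cos 26°.
So μ = tan 26° = 0.4384 / 0.8988 = 0.4878.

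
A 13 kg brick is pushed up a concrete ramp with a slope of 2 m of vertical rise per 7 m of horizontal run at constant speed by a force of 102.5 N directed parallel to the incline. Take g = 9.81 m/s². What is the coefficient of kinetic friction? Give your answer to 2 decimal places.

0.55

At constant speed ΣF = 0 along the incline. The applied 102.5 N acts up the slope; the weight component mg sin 15.95° = 35.035 N and kinetic friction μN both act down the slope.
So 102.5 = 35.035 + μ × 122.623, giving μ = (102.5 − 35.035) / 122.623 = 0.5502.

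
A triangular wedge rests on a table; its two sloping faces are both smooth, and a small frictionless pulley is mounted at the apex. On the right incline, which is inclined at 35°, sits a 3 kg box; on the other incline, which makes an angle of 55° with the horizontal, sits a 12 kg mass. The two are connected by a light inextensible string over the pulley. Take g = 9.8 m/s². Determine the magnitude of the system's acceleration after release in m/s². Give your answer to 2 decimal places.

Resolve each weight along its own incline: the 3 kg mass has component 3 × 9.8 × sin 35° = 16.863 N down its slope, and the 12 kg mass has 12 × 9.8 × sin 55° = 96.332 N down its slope.
The 12 kg side's 96.332 N exceeds the other side's 16.863 N, so that mass slides down and the 3 kg mass slides up. Taking that direction as positive, Newton's second law for the whole system gives 96.332 − 16.863 = (3 + 12) a, so a = 79.469 / 15 = 5.2979 m/s².

5.30 m/s²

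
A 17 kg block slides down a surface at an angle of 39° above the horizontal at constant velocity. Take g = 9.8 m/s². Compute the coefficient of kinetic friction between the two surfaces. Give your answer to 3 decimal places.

0.810

At constant velocity the net force along the incline is zero: mg sin 39° = μ mg cos 39°.
So μ = tan 39° = 0.6293 / 0.7771 = 0.8098.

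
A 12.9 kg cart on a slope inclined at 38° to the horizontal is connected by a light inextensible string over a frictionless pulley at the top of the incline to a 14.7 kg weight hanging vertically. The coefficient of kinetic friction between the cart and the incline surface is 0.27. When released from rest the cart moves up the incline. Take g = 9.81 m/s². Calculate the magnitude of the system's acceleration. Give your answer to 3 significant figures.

1.43 m/s²

For the cart on the incline: the weight component along the slope is m₁g sin 38° = 12.9 × 9.81 × 0.6157 = 77.916 N and the normal force is N = m₁g cos 38° = 99.722 N.
Kinetic friction opposes the cart's motion up the incline: f = μN = 0.27 × 99.722 = 26.925 N acting down the slope.
Newton's second law for the cart (up-slope positive): T − 77.916 − 26.925 = 12.9 a. For the hanging weight (downward positive): 14.7 × 9.81 − T = 14.7 a.
Adding the two equations eliminates T: 39.366 = 27.6 a, so a = 1.4263 m/s².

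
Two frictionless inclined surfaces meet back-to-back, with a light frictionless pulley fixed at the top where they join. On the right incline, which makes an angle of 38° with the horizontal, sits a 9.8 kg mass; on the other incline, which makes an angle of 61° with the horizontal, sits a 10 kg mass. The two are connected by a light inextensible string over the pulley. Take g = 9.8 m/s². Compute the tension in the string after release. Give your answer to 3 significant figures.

72.3 N

Resolve each weight along its own incline: the 9.8 kg mass has component 9.8 × 9.8 × sin 38° = 59.128 N down its slope, and the 10 kg mass has 10 × 9.8 × sin 61° = 85.713 N down its slope.
The 10 kg side's 85.713 N exceeds the other side's 59.128 N, so that mass slides down and the 9.8 kg mass slides up. Taking that direction as positive, Newton's second law for the whole system gives 85.713 − 59.128 = (9.8 + 10) a, so a = 26.585 / 19.8 = 1.3427 m/s².
For the 9.8 kg mass (up-slope positive): T − 59.128 = 9.8 × 1.3427, so T = 72.286 N.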